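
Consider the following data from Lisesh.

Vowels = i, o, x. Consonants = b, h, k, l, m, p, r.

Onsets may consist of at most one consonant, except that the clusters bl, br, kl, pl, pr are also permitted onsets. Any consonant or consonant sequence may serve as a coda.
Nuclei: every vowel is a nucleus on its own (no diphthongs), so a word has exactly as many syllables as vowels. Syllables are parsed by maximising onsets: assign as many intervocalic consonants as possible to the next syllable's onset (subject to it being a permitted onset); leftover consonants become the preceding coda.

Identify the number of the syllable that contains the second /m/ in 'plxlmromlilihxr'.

Vowels present: x, o, i, i, x; each is a nucleus, giving 5 syllables.
/x…o/ gap (V1→V2): /lmr/ splits as /lm/ + /r/ (/r/ is the longest suffix that is a licit onset).
/o…i/ gap (V2→V3): /ml/ — longest licit onset from the right is /l/, leaving /m/ as coda.
/i…i/ gap (V3→V4): just /l/ — single C goes to the following onset.
/i…x/ gap (V4→V5): just /h/ — single C goes to the following onset.
Syllabification: plxlm.rom.li.li.hxr.
The second /m/ is in the coda of syllable 2 (/rom/).

2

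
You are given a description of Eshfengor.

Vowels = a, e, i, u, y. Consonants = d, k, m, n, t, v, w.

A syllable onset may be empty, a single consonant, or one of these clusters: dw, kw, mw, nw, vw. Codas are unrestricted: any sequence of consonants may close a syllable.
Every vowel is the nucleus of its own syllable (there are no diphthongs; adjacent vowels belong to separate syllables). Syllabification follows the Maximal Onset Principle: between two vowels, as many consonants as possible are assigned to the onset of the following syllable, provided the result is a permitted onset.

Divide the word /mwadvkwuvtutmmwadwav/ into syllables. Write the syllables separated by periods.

The vowels are a, u, u, a, a — 5 nuclei, so 5 syllables.
Between /a/ (V1) and /u/ (V2): cluster /dvkw/ — the longest permitted-onset suffix is /kw/; onset = /kw/, preceding coda = /dv/.
Between /u/ (V2) and /u/ (V3): /vt/; trying suffixes from longest down, /t/ is the first permitted one, so coda /v/ | onset /t/.
Between /u/ (V3) and /a/ (V4): /tmmw/ splits as /tm/ + /mw/ (/mw/ is the longest suffix that is a licit onset).
Between /a/ (V4) and /a/ (V5): /dw/ is a licit onset in full, so it all attaches to the next syllable.

mwadv.kwuv.tutm.mwa.dwav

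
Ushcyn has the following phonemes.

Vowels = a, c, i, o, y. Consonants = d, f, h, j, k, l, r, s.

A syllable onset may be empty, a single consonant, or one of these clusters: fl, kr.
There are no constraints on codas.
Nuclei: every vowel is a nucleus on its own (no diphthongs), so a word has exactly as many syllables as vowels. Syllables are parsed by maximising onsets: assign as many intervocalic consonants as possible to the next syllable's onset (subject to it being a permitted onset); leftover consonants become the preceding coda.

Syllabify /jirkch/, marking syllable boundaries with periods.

jir.kch

Vowels present: i, c; each is a nucleus, giving 2 syllables.
/i…c/ gap (V1→V2): /rk/; trying suffixes from longest down, /k/ is the first permitted one, so coda /r/ | onset /k/.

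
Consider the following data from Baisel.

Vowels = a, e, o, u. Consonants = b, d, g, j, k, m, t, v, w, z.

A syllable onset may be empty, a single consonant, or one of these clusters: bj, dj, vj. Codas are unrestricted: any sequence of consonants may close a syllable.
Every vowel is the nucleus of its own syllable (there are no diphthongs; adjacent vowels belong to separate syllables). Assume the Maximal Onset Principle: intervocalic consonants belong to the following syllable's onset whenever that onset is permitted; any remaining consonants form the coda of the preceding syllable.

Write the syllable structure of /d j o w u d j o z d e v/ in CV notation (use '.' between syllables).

Nuclei (vowels): o, u, o, e → 4 syllables.
V1 /o/ – V2 /u/: just /w/ — single C goes to the following onset.
V2 /u/ – V3 /o/: /dj/ — entire cluster is a permitted onset → onset /dj/, coda ∅.
V3 /o/ – V4 /e/: /zd/ splits as /z/ + /d/ (/d/ is the longest suffix that is a licit onset).
So the parse is djo.wu.djoz.dev.
Mapping each syllable to C/V: /djo/ → CCV, /wu/ → CV, /djoz/ → CCVC, /dev/ → CVC.

CCV.CV.CCVC.CVC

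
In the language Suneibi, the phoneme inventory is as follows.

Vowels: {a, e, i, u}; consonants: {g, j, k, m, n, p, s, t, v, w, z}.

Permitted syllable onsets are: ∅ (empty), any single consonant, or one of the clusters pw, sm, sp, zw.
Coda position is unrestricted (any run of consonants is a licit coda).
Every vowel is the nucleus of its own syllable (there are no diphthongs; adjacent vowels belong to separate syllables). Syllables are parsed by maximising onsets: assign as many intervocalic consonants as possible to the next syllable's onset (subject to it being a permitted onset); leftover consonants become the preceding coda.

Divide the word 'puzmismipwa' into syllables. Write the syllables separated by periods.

puz.mi.smi.pwa

Nuclei (vowels): u, i, i, a → 4 syllables.
Between /u/ (V1) and /i/ (V2): /zm/ splits as /z/ + /m/ (/m/ is the longest suffix that is a licit onset).
Between /i/ (V2) and /i/ (V3): cluster /sm/ — /sm/ is itself a permitted onset, so the whole cluster goes right; preceding coda = ∅.
Between /i/ (V3) and /a/ (V4): /pw/ is a licit onset in full, so it all attaches to the next syllable.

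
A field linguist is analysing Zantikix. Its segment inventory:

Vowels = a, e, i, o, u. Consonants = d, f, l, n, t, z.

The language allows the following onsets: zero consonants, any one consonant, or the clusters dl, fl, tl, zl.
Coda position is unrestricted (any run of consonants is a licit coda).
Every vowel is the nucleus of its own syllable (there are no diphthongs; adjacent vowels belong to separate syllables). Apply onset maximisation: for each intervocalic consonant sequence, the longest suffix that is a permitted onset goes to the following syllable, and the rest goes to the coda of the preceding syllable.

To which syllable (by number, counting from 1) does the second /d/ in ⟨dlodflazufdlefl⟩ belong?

1

Nuclei (vowels): o, a, u, e → 4 syllables.
σ1/σ2 boundary: /dfl/; trying suffixes from longest down, /fl/ is the first permitted one, so coda /d/ | onset /fl/.
σ2/σ3 boundary: /z/ is a single consonant, so it becomes the next onset.
σ3/σ4 boundary: /fdl/; trying suffixes from longest down, /dl/ is the first permitted one, so coda /f/ | onset /dl/.
So the parse is dlod.fla.zuf.dlefl.
The second /d/ is in the coda of syllable 1 (/dlod/).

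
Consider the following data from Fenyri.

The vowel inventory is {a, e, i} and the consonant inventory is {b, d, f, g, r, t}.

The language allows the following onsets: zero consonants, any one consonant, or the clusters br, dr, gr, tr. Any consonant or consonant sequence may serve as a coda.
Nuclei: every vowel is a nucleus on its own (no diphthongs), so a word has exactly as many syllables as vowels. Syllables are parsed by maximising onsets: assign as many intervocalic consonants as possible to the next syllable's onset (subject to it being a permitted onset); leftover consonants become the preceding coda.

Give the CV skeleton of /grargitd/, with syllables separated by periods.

Vowels present: a, i; each is a nucleus, giving 2 syllables.
Between /a/ (V1) and /i/ (V2): /rg/ splits as /r/ + /g/ (/g/ is the longest suffix that is a licit onset).
Syllabification: grar.gitd.
Mapping each syllable to C/V: /grar/ → CCVC, /gitd/ → CVCC.

CCVC.CVCC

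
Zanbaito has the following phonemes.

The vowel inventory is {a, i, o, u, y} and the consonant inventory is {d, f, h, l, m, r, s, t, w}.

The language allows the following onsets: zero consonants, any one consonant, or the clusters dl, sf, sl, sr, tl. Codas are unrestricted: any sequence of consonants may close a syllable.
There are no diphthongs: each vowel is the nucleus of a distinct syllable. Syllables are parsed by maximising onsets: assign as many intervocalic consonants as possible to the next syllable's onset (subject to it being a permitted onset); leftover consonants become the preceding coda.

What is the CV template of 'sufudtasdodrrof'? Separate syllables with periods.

CV.CVC.CVC.CVCC.CVC

Vowels present: u, u, a, o, o; each is a nucleus, giving 5 syllables.
Between /u/ (V1) and /u/ (V2): /f/ is a single consonant, so it becomes the next onset.
Between /u/ (V2) and /a/ (V3): /dt/ — longest licit onset from the right is /t/, leaving /d/ as coda.
Between /a/ (V3) and /o/ (V4): /sd/ — longest licit onset from the right is /d/, leaving /s/ as coda.
Between /o/ (V4) and /o/ (V5): /drr/; trying suffixes from longest down, /r/ is the first permitted one, so coda /dr/ | onset /r/.
So the parse is su.fud.tas.dodr.rof.
Mapping each syllable to C/V: /su/ → CV, /fud/ → CVC, /tas/ → CVC, /dodr/ → CVCC, /rof/ → CVC.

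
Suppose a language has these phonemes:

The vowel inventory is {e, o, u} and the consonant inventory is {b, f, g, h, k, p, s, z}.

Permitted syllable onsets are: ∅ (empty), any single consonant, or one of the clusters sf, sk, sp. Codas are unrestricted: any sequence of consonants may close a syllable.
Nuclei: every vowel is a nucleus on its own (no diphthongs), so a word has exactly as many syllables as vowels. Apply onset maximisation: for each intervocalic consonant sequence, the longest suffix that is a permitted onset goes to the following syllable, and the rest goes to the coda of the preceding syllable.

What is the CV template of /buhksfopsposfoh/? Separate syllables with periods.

Vowels present: u, o, o, o; each is a nucleus, giving 4 syllables.
V1 /u/ – V2 /o/: /hksf/ splits as /hk/ + /sf/ (/sf/ is the longest suffix that is a licit onset).
V2 /o/ – V3 /o/: /psp/ splits as /p/ + /sp/ (/sp/ is the longest suffix that is a licit onset).
V3 /o/ – V4 /o/: cluster /sf/ — /sf/ is itself a permitted onset, so the whole cluster goes right; preceding coda = ∅.
Syllabification: buhk.sfop.spo.sfoh.
Mapping each syllable to C/V: /buhk/ → CVCC, /sfop/ → CCVC, /spo/ → CCV, /sfoh/ → CCVC.

CVCC.CCVC.CCV.CCVC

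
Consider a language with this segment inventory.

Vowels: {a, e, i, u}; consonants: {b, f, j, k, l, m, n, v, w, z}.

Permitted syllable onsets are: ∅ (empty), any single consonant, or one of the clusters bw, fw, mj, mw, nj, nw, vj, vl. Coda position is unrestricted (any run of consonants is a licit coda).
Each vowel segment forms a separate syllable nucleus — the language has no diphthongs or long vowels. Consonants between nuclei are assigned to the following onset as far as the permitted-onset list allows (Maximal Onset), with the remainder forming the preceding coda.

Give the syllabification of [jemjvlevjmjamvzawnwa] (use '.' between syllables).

jemj.vlevj.mjamv.zaw.nwa

Vowels present: e, e, a, a, a; each is a nucleus, giving 5 syllables.
σ1/σ2 boundary: cluster /mjvl/ — the longest permitted-onset suffix is /vl/; onset = /vl/, preceding coda = /mj/.
σ2/σ3 boundary: cluster /vjmj/ — the longest permitted-onset suffix is /mj/; onset = /mj/, preceding coda = /vj/.
σ3/σ4 boundary: /mvz/ — longest licit onset from the right is /z/, leaving /mv/ as coda.
σ4/σ5 boundary: /wnw/; trying suffixes from longest down, /nw/ is the first permitted one, so coda /w/ | onset /nw/.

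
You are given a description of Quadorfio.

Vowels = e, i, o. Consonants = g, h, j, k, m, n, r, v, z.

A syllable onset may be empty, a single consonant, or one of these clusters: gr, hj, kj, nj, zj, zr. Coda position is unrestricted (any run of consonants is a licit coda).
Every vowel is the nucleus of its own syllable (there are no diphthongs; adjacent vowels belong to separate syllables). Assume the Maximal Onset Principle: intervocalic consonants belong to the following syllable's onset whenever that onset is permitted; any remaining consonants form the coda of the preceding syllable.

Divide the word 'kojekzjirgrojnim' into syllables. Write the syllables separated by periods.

Vowels present: o, e, i, o, i; each is a nucleus, giving 5 syllables.
V1 /o/ – V2 /e/: /j/ is a single consonant, so it becomes the next onset.
V2 /e/ – V3 /i/: /kzj/ splits as /k/ + /zj/ (/zj/ is the longest suffix that is a licit onset).
V3 /i/ – V4 /o/: /rgr/; trying suffixes from longest down, /gr/ is the first permitted one, so coda /r/ | onset /gr/.
V4 /o/ – V5 /i/: cluster /jn/ — the longest permitted-onset suffix is /n/; onset = /n/, preceding coda = /j/.

ko.jek.zjir.groj.nim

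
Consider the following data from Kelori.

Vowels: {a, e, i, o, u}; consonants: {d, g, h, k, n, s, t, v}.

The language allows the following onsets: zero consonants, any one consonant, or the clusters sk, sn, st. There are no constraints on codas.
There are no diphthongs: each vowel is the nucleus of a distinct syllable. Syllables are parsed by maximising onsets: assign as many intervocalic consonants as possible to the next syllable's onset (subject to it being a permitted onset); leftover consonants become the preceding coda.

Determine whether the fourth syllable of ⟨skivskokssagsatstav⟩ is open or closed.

The vowels are i, o, a, a, a — 5 nuclei, so 5 syllables.
V1 /i/ – V2 /o/: cluster /vsk/ — the longest permitted-onset suffix is /sk/; onset = /sk/, preceding coda = /v/.
V2 /o/ – V3 /a/: cluster /kss/ — the longest permitted-onset suffix is /s/; onset = /s/, preceding coda = /ks/.
V3 /a/ – V4 /a/: /gs/ splits as /g/ + /s/ (/s/ is the longest suffix that is a licit onset).
V4 /a/ – V5 /a/: /tst/; trying suffixes from longest down, /st/ is the first permitted one, so coda /t/ | onset /st/.
Result: skiv.skoks.sag.sat.stav.
Syllable 4 is /sat/ with coda /t/, so it is closed.

closed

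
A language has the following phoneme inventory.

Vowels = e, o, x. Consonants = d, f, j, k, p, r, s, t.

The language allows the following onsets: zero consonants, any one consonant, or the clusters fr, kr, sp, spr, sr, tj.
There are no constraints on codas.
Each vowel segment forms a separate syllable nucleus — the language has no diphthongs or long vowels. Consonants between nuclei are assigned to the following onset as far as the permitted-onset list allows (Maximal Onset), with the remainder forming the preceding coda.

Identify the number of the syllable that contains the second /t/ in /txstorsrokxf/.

Vowels present: x, o, o, x; each is a nucleus, giving 4 syllables.
σ1/σ2 boundary: /st/ — longest licit onset from the right is /t/, leaving /s/ as coda.
σ2/σ3 boundary: /rsr/ splits as /r/ + /sr/ (/sr/ is the longest suffix that is a licit onset).
σ3/σ4 boundary: /k/ is a single consonant, so it becomes the next onset.
So the parse is txs.tor.sro.kxf.
The second /t/ is in the onset of syllable 2 (/tor/).

2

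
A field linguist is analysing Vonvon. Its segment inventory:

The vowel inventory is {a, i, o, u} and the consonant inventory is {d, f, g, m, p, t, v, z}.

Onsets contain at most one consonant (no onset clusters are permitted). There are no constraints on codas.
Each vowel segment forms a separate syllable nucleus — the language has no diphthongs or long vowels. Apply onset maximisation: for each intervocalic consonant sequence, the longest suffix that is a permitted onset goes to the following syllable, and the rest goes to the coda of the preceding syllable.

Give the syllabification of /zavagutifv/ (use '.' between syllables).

za.va.gu.tifv

The vowels are a, a, u, i — 4 nuclei, so 4 syllables.
V1 /a/ – V2 /a/: just /v/ — single C goes to the following onset.
V2 /a/ – V3 /u/: /g/ → onset of the next syllable (single consonants are always licit onsets).
V3 /u/ – V4 /i/: just /t/ — single C goes to the following onset.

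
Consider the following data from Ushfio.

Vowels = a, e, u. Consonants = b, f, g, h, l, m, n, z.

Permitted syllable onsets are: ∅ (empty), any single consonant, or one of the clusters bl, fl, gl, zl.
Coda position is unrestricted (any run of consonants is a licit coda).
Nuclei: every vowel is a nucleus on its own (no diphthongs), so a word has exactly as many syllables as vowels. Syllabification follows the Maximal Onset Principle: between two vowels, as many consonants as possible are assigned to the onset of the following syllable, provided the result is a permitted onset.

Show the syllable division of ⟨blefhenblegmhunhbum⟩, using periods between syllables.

blef.hen.blegm.hunh.bum

Nuclei (vowels): e, e, e, u, u → 5 syllables.
Between /e/ (V1) and /e/ (V2): cluster /fh/ — the longest permitted-onset suffix is /h/; onset = /h/, preceding coda = /f/.
Between /e/ (V2) and /e/ (V3): /nbl/; trying suffixes from longest down, /bl/ is the first permitted one, so coda /n/ | onset /bl/.
Between /e/ (V3) and /u/ (V4): cluster /gmh/ — the longest permitted-onset suffix is /h/; onset = /h/, preceding coda = /gm/.
Between /u/ (V4) and /u/ (V5): /nhb/; trying suffixes from longest down, /b/ is the first permitted one, so coda /nh/ | onset /b/.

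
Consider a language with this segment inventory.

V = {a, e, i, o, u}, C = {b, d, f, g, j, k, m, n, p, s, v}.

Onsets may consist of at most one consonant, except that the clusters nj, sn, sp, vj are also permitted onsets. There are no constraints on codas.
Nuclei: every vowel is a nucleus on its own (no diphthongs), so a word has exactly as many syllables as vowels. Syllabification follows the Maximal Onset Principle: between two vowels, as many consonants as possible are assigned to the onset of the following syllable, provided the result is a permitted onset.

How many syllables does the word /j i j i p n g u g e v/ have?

4

Vowels present: i, i, u, e; each is a nucleus, giving 4 syllables.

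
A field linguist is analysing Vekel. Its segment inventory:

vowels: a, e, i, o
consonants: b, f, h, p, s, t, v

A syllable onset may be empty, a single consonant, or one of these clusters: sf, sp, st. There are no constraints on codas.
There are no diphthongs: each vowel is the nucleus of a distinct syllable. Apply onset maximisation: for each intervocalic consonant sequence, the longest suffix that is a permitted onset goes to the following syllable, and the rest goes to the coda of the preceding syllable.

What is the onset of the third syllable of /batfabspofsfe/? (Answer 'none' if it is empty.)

Vowels present: a, a, o, e; each is a nucleus, giving 4 syllables.
Between /a/ (V1) and /a/ (V2): /tf/; trying suffixes from longest down, /f/ is the first permitted one, so coda /t/ | onset /f/.
Between /a/ (V2) and /o/ (V3): cluster /bsp/ — the longest permitted-onset suffix is /sp/; onset = /sp/, preceding coda = /b/.
Between /o/ (V3) and /e/ (V4): /fsf/; trying suffixes from longest down, /sf/ is the first permitted one, so coda /f/ | onset /sf/.
Syllabification: bat.fab.spof.sfe.
Syllable 3 is /spof/: onset /sp/, nucleus /o/, coda /f/.

sp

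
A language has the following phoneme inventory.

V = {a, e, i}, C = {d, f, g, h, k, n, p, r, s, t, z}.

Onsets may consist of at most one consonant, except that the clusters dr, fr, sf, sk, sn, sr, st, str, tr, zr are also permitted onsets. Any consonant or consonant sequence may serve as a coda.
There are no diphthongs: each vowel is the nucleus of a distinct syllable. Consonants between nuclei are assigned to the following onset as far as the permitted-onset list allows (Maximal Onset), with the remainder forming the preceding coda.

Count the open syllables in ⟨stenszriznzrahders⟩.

The vowels are e, i, a, e — 4 nuclei, so 4 syllables.
σ1/σ2 boundary: /nszr/ — longest licit onset from the right is /zr/, leaving /ns/ as coda.
σ2/σ3 boundary: /znzr/ — longest licit onset from the right is /zr/, leaving /zn/ as coda.
σ3/σ4 boundary: /hd/; trying suffixes from longest down, /d/ is the first permitted one, so coda /h/ | onset /d/.
Result: stens.zrizn.zrah.ders.
Classifying each syllable: /stens/ (closed), /zrizn/ (closed), /zrah/ (closed), /ders/ (closed).
Open syllables: 0.

0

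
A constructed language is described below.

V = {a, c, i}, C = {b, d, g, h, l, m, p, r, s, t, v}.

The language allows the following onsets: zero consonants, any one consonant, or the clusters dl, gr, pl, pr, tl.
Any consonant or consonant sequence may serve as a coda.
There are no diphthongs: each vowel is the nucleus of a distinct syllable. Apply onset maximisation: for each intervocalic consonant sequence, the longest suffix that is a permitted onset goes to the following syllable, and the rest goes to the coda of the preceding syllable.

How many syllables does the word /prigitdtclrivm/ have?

Vowels present: i, i, c, i; each is a nucleus, giving 4 syllables.

4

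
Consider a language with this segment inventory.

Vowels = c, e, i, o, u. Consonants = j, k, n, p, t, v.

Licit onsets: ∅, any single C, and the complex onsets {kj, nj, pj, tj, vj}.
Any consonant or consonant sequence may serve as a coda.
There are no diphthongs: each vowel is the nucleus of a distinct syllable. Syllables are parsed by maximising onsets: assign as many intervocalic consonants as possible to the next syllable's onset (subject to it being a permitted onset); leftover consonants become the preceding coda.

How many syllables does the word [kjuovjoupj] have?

Nuclei (vowels): u, o, o, u → 4 syllables.

4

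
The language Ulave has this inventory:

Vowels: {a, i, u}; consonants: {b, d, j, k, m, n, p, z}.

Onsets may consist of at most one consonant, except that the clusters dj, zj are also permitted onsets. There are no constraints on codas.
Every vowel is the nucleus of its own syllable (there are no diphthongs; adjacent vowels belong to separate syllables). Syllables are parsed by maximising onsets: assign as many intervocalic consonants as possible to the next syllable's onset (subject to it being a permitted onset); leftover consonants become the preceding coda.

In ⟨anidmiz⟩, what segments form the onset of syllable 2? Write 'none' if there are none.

n

Nuclei (vowels): a, i, i → 3 syllables.
V1 /a/ – V2 /i/: /n/ is a single consonant, so it becomes the next onset.
V2 /i/ – V3 /i/: cluster /dm/ — the longest permitted-onset suffix is /m/; onset = /m/, preceding coda = /d/.
So the parse is a.nid.miz.
Syllable 2 is /nid/: onset /n/, nucleus /i/, coda /d/.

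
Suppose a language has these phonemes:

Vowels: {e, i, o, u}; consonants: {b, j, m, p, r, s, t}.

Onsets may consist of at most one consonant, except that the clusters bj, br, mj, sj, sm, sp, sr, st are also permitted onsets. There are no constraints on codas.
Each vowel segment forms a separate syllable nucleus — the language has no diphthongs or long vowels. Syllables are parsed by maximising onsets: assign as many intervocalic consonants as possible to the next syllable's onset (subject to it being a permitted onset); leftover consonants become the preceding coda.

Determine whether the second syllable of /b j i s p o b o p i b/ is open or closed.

Vowels present: i, o, o, i; each is a nucleus, giving 4 syllables.
σ1/σ2 boundary: /sp/ — entire cluster is a permitted onset → onset /sp/, coda ∅.
σ2/σ3 boundary: /b/ is a single consonant, so it becomes the next onset.
σ3/σ4 boundary: /p/ → onset of the next syllable (single consonants are always licit onsets).
So the parse is bji.spo.bo.pib.
Syllable 2 is /spo/; it ends in its nucleus with no coda, so it is open.

open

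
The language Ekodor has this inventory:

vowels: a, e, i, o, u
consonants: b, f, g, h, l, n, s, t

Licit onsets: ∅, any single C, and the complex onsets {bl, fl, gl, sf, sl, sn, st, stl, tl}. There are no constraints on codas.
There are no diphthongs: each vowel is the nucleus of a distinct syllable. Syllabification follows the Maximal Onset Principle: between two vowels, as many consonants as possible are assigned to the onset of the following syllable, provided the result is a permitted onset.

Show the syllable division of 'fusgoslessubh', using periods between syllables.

fus.go.sles.subh

Nuclei (vowels): u, o, e, u → 4 syllables.
Between /u/ (V1) and /o/ (V2): /sg/; trying suffixes from longest down, /g/ is the first permitted one, so coda /s/ | onset /g/.
Between /o/ (V2) and /e/ (V3): /sl/ is a licit onset in full, so it all attaches to the next syllable.
Between /e/ (V3) and /u/ (V4): /ss/ — longest licit onset from the right is /s/, leaving /s/ as coda.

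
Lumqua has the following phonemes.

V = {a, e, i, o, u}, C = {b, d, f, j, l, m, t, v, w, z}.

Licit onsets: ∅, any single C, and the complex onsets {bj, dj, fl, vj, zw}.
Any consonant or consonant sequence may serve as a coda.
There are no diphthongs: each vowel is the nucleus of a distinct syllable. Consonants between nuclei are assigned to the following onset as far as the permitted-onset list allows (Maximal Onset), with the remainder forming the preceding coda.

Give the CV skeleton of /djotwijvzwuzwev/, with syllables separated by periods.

The vowels are o, i, u, e — 4 nuclei, so 4 syllables.
σ1/σ2 boundary: cluster /tw/ — the longest permitted-onset suffix is /w/; onset = /w/, preceding coda = /t/.
σ2/σ3 boundary: /jvzw/ — longest licit onset from the right is /zw/, leaving /jv/ as coda.
σ3/σ4 boundary: cluster /zw/ — /zw/ is itself a permitted onset, so the whole cluster goes right; preceding coda = ∅.
Syllabification: djot.wijv.zwu.zwev.
Mapping each syllable to C/V: /djot/ → CCVC, /wijv/ → CVCC, /zwu/ → CCV, /zwev/ → CCVC.

CCVC.CVCC.CCV.CCVC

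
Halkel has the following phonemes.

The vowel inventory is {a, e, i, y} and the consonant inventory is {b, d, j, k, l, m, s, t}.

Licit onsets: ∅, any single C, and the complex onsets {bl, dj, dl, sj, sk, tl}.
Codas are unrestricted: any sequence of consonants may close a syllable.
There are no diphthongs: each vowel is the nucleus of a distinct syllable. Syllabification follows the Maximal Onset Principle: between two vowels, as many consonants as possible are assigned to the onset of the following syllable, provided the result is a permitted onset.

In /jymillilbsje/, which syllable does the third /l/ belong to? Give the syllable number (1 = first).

3

Nuclei (vowels): y, i, i, e → 4 syllables.
σ1/σ2 boundary: just /m/ — single C goes to the following onset.
σ2/σ3 boundary: /ll/; trying suffixes from longest down, /l/ is the first permitted one, so coda /l/ | onset /l/.
σ3/σ4 boundary: /lbsj/ — longest licit onset from the right is /sj/, leaving /lb/ as coda.
Putting it together: jy.mil.lilb.sje.
The third /l/ is in the coda of syllable 3 (/lilb/).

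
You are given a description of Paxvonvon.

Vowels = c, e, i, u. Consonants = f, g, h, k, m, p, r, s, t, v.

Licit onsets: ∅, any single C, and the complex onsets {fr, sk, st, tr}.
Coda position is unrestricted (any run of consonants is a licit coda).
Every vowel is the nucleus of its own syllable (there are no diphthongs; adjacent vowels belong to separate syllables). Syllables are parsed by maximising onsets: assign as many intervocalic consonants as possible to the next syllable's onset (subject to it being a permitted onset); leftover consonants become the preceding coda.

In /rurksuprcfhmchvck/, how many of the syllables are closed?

Nuclei (vowels): u, u, c, c, c → 5 syllables.
V1 /u/ – V2 /u/: /rks/; trying suffixes from longest down, /s/ is the first permitted one, so coda /rk/ | onset /s/.
V2 /u/ – V3 /c/: /pr/ splits as /p/ + /r/ (/r/ is the longest suffix that is a licit onset).
V3 /c/ – V4 /c/: /fhm/; trying suffixes from longest down, /m/ is the first permitted one, so coda /fh/ | onset /m/.
V4 /c/ – V5 /c/: /hv/ splits as /h/ + /v/ (/v/ is the longest suffix that is a licit onset).
So the parse is rurk.sup.rcfh.mch.vck.
Classifying each syllable: /rurk/ (closed), /sup/ (closed), /rcfh/ (closed), /mch/ (closed), /vck/ (closed).
Closed syllables: 5.

5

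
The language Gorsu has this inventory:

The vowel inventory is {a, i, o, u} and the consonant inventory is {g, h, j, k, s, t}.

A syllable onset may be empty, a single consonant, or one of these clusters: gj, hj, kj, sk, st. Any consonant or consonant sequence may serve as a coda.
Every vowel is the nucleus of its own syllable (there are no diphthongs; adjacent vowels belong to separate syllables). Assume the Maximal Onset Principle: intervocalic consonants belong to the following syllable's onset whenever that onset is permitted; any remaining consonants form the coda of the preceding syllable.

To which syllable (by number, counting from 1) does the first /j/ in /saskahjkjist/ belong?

Vowels present: a, a, i; each is a nucleus, giving 3 syllables.
Between /a/ (V1) and /a/ (V2): /sk/ — entire cluster is a permitted onset → onset /sk/, coda ∅.
Between /a/ (V2) and /i/ (V3): /hjkj/ — longest licit onset from the right is /kj/, leaving /hj/ as coda.
Putting it together: sa.skahj.kjist.
The first /j/ is in the coda of syllable 2 (/skahj/).

2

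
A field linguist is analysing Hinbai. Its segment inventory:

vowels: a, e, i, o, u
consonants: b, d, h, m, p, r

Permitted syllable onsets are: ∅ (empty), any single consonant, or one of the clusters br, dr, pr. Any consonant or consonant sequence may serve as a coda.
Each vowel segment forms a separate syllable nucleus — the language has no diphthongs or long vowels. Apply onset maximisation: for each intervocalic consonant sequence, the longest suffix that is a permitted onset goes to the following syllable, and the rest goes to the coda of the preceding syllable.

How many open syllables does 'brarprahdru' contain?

1

Nuclei (vowels): a, a, u → 3 syllables.
Between /a/ (V1) and /a/ (V2): /rpr/ splits as /r/ + /pr/ (/pr/ is the longest suffix that is a licit onset).
Between /a/ (V2) and /u/ (V3): /hdr/ — longest licit onset from the right is /dr/, leaving /h/ as coda.
Syllabification: brar.prah.dru.
Classifying each syllable: /brar/ (closed), /prah/ (closed), /dru/ (open).
Open syllables: 1.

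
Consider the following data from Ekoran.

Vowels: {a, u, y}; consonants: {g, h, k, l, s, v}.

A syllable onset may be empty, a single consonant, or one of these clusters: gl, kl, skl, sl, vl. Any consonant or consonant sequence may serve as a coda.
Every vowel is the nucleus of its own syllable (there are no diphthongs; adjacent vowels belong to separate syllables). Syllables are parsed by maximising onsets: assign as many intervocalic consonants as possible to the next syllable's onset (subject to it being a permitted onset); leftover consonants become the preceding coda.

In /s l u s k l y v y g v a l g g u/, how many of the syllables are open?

3

Nuclei (vowels): u, y, y, a, u → 5 syllables.
σ1/σ2 boundary: /skl/ is a licit onset in full, so it all attaches to the next syllable.
σ2/σ3 boundary: just /v/ — single C goes to the following onset.
σ3/σ4 boundary: /gv/ — longest licit onset from the right is /v/, leaving /g/ as coda.
σ4/σ5 boundary: cluster /lgg/ — the longest permitted-onset suffix is /g/; onset = /g/, preceding coda = /lg/.
Putting it together: slu.skly.vyg.valg.gu.
Classifying each syllable: /slu/ (open), /skly/ (open), /vyg/ (closed), /valg/ (closed), /gu/ (open).
Open syllables: 3.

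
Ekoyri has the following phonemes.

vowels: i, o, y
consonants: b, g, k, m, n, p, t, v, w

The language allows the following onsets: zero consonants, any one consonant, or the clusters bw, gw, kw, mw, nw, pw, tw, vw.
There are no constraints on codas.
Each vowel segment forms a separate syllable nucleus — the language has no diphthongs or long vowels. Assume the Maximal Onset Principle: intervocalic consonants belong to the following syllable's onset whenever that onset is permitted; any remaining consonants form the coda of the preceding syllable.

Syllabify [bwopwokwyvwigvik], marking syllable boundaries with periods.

Nuclei (vowels): o, o, y, i, i → 5 syllables.
Between /o/ (V1) and /o/ (V2): cluster /pw/ — /pw/ is itself a permitted onset, so the whole cluster goes right; preceding coda = ∅.
Between /o/ (V2) and /y/ (V3): /kw/ — entire cluster is a permitted onset → onset /kw/, coda ∅.
Between /y/ (V3) and /i/ (V4): /vw/ — entire cluster is a permitted onset → onset /vw/, coda ∅.
Between /i/ (V4) and /i/ (V5): /gv/; trying suffixes from longest down, /v/ is the first permitted one, so coda /g/ | onset /v/.

bwo.pwo.kwy.vwig.vik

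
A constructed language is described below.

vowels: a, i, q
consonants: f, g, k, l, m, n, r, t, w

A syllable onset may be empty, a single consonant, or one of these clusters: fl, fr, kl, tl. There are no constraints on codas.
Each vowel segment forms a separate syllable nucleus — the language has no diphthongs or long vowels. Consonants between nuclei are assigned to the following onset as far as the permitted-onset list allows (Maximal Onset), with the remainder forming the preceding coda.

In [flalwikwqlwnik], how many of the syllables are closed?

4

Nuclei (vowels): a, i, q, i → 4 syllables.
/a…i/ gap (V1→V2): /lw/ — longest licit onset from the right is /w/, leaving /l/ as coda.
/i…q/ gap (V2→V3): /kw/; trying suffixes from longest down, /w/ is the first permitted one, so coda /k/ | onset /w/.
/q…i/ gap (V3→V4): cluster /lwn/ — the longest permitted-onset suffix is /n/; onset = /n/, preceding coda = /lw/.
Result: flal.wik.wqlw.nik.
Classifying each syllable: /flal/ (closed), /wik/ (closed), /wqlw/ (closed), /nik/ (closed).
Closed syllables: 4.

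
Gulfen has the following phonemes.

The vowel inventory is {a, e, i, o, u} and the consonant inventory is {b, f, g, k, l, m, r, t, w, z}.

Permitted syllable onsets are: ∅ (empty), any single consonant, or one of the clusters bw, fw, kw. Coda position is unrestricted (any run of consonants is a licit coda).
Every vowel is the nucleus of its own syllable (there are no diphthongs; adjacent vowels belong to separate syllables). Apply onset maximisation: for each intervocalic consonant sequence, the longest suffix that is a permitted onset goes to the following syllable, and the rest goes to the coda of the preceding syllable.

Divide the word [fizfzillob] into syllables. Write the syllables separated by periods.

Vowels present: i, i, o; each is a nucleus, giving 3 syllables.
Between /i/ (V1) and /i/ (V2): /zfz/ — longest licit onset from the right is /z/, leaving /zf/ as coda.
Between /i/ (V2) and /o/ (V3): /ll/; trying suffixes from longest down, /l/ is the first permitted one, so coda /l/ | onset /l/.

fizf.zil.lob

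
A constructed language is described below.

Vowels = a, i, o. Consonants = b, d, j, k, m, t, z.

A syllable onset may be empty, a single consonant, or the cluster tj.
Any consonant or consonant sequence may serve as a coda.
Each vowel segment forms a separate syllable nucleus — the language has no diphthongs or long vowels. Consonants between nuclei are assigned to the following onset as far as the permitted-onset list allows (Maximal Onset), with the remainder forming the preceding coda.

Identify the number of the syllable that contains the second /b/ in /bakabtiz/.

Vowels present: a, a, i; each is a nucleus, giving 3 syllables.
σ1/σ2 boundary: just /k/ — single C goes to the following onset.
σ2/σ3 boundary: cluster /bt/ — the longest permitted-onset suffix is /t/; onset = /t/, preceding coda = /b/.
Putting it together: ba.kab.tiz.
The second /b/ is in the coda of syllable 2 (/kab/).

2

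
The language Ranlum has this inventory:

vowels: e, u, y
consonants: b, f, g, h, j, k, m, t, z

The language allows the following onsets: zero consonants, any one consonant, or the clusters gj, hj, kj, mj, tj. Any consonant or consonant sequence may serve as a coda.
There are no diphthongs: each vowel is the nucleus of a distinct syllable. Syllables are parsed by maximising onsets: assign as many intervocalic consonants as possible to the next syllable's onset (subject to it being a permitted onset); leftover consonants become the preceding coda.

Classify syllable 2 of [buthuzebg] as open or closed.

Nuclei (vowels): u, u, e → 3 syllables.
σ1/σ2 boundary: /th/ — longest licit onset from the right is /h/, leaving /t/ as coda.
σ2/σ3 boundary: /z/ → onset of the next syllable (single consonants are always licit onsets).
Putting it together: but.hu.zebg.
Syllable 2 is /hu/; it ends in its nucleus with no coda, so it is open.

open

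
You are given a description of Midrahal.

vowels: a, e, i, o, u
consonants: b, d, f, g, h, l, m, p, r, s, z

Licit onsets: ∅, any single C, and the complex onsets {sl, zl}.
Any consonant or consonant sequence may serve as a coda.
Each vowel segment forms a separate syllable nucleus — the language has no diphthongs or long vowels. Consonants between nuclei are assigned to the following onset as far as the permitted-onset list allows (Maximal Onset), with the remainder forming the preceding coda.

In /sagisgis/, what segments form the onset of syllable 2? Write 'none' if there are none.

Vowels present: a, i, i; each is a nucleus, giving 3 syllables.
Between /a/ (V1) and /i/ (V2): just /g/ — single C goes to the following onset.
Between /i/ (V2) and /i/ (V3): /sg/ splits as /s/ + /g/ (/g/ is the longest suffix that is a licit onset).
So the parse is sa.gis.gis.
Syllable 2 is /gis/: onset /g/, nucleus /i/, coda /s/.

g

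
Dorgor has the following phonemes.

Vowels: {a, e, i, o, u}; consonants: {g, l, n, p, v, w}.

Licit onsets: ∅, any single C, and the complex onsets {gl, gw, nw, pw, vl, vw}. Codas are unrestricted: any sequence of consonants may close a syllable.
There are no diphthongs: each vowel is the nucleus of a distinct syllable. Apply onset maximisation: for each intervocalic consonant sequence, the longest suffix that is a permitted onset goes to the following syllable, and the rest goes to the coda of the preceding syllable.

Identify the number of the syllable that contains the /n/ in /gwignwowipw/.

2

The vowels are i, o, i — 3 nuclei, so 3 syllables.
/i…o/ gap (V1→V2): cluster /gnw/ — the longest permitted-onset suffix is /nw/; onset = /nw/, preceding coda = /g/.
/o…i/ gap (V2→V3): /w/ → onset of the next syllable (single consonants are always licit onsets).
Syllabification: gwig.nwo.wipw.
The /n/ is in the onset of syllable 2 (/nwo/).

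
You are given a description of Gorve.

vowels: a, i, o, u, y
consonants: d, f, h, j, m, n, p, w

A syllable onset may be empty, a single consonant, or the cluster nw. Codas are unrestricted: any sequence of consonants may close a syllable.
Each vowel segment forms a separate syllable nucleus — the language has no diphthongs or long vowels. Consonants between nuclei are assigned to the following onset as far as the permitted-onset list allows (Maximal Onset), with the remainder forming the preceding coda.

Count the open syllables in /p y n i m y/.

The vowels are y, i, y — 3 nuclei, so 3 syllables.
Between /y/ (V1) and /i/ (V2): /n/ → onset of the next syllable (single consonants are always licit onsets).
Between /i/ (V2) and /y/ (V3): just /m/ — single C goes to the following onset.
Putting it together: py.ni.my.
Classifying each syllable: /py/ (open), /ni/ (open), /my/ (open).
Open syllables: 3.

3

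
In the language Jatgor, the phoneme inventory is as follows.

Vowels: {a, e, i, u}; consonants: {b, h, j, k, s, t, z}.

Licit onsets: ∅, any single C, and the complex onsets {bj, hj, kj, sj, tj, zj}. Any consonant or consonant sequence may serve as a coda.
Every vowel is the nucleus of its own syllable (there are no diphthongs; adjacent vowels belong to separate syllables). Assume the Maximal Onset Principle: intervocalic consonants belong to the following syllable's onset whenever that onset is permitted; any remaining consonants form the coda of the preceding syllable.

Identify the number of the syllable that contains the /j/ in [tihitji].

Nuclei (vowels): i, i, i → 3 syllables.
Between /i/ (V1) and /i/ (V2): just /h/ — single C goes to the following onset.
Between /i/ (V2) and /i/ (V3): /tj/ is a licit onset in full, so it all attaches to the next syllable.
Result: ti.hi.tji.
The /j/ is in the onset of syllable 3 (/tji/).

3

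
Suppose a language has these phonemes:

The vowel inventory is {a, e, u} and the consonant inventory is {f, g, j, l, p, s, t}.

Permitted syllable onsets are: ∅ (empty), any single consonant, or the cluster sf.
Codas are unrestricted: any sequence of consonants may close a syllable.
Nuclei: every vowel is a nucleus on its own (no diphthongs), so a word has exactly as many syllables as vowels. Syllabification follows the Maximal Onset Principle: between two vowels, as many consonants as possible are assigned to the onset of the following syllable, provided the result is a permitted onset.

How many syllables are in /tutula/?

The vowels are u, u, a — 3 nuclei, so 3 syllables.

3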